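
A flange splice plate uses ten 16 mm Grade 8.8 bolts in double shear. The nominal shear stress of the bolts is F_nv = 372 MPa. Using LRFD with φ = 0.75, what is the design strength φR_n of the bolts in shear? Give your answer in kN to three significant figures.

1120 kN

A_b = π × 16² / 4 = 201.1 mm².
R_n = F_nv · A_b · n · n_s = 372 × 201.1 × 10 × 2 / 1000 = 1496 kN.
Design strength φR_n = 0.75 × 1496 = 1120 kN.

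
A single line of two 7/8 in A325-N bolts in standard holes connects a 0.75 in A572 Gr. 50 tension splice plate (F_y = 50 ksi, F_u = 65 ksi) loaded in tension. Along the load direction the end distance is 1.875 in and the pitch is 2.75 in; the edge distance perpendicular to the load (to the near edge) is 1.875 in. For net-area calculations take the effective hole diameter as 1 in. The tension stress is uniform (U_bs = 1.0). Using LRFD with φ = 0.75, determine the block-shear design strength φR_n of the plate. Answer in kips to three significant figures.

Shear plane L_v = 1.875 + 1·2.75 = 4.625 in; A_gv = 4.625 × 0.75 = 3.469 in².
A_nv = (4.625 − 1.5·1) × 0.75 = 2.344 in².
A_nt = (1.875 − 0.5·1) × 0.75 = 1.031 in².
0.6 F_u A_nv = 91.41 kips; 0.6 F_y A_gv = 104.1 kips → shear rupture governs the shear term.
R_n = 91.41 + 1.0 × 65 × 1.031 = 158.4 kips.
Design strength φR_n = 0.75 × 158.4 = 119 kips.

119 kips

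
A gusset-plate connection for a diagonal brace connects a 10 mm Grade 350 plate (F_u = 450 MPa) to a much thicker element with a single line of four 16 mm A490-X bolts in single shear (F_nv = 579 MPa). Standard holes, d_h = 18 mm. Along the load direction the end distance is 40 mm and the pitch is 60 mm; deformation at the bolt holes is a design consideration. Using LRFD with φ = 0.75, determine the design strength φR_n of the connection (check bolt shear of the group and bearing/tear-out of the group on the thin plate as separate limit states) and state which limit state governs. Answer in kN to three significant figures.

Bolt shear: A_b = π·16²/4 = 201.1 mm²; R_n = 579 × 201.1 × 4 × 1 / 1000 = 465.7 kN → 0.75 × 465.7 = 349 kN.
Bearing (1.2 l_c t F_u ≤ 2.4 d t F_u): upper limit = 2.4·16·10·450 / 1000 = 172.8 kN.
  Edge l_c = 40 − 18/2 = 31 → r_n = 167.4 kN; interior l_c = 60 − 18 = 42 → r_n = 172.8 kN.
  R_n,bearing = 1·167.4 + 3·172.8 = 685.8 kN → 0.75 × 685.8 = 514 kN.
Bolt shear governs: 349 kN.

349 kN (bolt shear governs)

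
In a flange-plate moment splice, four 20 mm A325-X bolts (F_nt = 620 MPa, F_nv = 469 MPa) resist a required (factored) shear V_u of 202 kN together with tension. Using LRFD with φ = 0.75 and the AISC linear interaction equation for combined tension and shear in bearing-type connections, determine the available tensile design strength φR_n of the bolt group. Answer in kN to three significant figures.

493 kN

A_b = π·20²/4 = 314.2 mm²; f_rv = 202 × 1000 / (4 × 314.2) = 160.7 MPa.
F'_nt = 1.3 F_nt − (F_nt / φF_nv) f_rv = 1.3·620 − (620/(0.75·469))·160.7 = 522.7 MPa, capped at F_nt → F'_nt = 522.7 MPa.
R_n = F'_nt · A_b · n = 522.7 × 314.2 × 4 / 1000 = 656.8 kN.
Design strength φR_n = 0.75 × 656.8 = 493 kN.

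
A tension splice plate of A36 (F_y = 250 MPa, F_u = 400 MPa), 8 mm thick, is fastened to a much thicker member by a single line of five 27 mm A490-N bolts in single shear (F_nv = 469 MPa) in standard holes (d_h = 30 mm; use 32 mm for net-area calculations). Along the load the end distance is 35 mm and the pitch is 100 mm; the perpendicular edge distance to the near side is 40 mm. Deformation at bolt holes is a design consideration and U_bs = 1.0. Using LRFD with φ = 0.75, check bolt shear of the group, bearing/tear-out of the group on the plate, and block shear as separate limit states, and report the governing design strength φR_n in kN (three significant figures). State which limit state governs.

Bolt shear: A_b = π·27²/4 = 572.6 mm²; R_n = 469 × 572.6 × 5 × 1 / 1000 = 1343 kN → 0.75 × 1343 = 1010 kN.
Bearing: edge l_c = 20, r_n = 76.8 kN; interior l_c = 70, r_n = 207.4 kN; R_n = 76.8 + 4·207.4 = 906.2 kN → 680 kN.
Block shear: A_gv = 3480, A_nv = 2328, A_nt = 192 mm²; R_n = min(0.6F_uA_nv, 0.6F_yA_gv) + U_bs·F_u·A_nt = 598.8 kN → 449 kN.
Block shear governs: 449 kN.

449 kN (block shear governs)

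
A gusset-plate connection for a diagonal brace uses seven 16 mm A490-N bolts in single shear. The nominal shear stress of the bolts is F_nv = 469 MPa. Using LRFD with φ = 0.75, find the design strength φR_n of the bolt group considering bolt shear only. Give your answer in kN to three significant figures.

A_b = π × 16² / 4 = 201.1 mm².
R_n = F_nv · A_b · n · n_s = 469 × 201.1 × 7 × 1 / 1000 = 660.1 kN.
Design strength φR_n = 0.75 × 660.1 = 495 kN.

495 kN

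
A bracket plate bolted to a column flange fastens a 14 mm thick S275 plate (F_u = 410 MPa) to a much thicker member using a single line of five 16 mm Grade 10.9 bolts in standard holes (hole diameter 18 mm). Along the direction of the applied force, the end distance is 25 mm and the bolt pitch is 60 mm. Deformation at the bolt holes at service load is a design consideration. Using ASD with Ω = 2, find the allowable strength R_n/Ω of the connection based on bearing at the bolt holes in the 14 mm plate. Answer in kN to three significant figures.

496 kN

Per bolt r_n = 1.2 l_c t F_u ≤ 2.4 d t F_u; upper limit = 2.4 × 16 × 14 × 410 / 1000 = 220.4 kN.
Edge bolt: l_c = 25 − 18/2 = 16 mm → 1.2 × 16 × 14 × 410 / 1000 = 110.2 → r_n = 110.2 kN.
Interior bolts: l_c = 60 − 18 = 42 mm → 1.2 × 42 × 14 × 410 / 1000 = 289.3 → r_n = 220.4 kN.
R_n = 1 × 110.2 + 4 × 220.4 = 991.9 kN.
Allowable strength R_n/Ω = 991.9 / 2 = 496 kN.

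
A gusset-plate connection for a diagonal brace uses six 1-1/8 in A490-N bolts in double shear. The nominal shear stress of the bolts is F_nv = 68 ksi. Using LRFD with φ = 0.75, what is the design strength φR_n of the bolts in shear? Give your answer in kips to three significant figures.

A_b = π × 1.125² / 4 = 0.994 in².
R_n = F_nv · A_b · n · n_s = 68 × 0.994 × 6 × 2 = 811.1 kips.
Design strength φR_n = 0.75 × 811.1 = 608 kips.

608 kips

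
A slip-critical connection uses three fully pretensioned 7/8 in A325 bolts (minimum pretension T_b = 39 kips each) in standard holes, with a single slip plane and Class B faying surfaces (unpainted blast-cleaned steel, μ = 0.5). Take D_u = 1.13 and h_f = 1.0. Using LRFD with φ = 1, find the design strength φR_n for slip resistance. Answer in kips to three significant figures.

R_n = μ · D_u · h_f · T_b · n_s · n_b = 0.5 × 1.13 × 1.0 × 39 × 1 × 3 = 66.1 kips.
Design strength φR_n = 1 × 66.1 = 66.1 kips.

66.1 kips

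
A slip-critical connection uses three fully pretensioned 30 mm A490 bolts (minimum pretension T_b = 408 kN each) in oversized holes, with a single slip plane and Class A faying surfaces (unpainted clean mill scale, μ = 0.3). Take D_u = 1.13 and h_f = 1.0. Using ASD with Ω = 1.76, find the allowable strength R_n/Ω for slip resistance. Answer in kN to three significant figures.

236 kN

R_n = μ · D_u · h_f · T_b · n_s · n_b = 0.3 × 1.13 × 1.0 × 408 × 1 × 3 = 414.9 kN.
Allowable strength R_n/Ω = 414.9 / 1.76 = 236 kN.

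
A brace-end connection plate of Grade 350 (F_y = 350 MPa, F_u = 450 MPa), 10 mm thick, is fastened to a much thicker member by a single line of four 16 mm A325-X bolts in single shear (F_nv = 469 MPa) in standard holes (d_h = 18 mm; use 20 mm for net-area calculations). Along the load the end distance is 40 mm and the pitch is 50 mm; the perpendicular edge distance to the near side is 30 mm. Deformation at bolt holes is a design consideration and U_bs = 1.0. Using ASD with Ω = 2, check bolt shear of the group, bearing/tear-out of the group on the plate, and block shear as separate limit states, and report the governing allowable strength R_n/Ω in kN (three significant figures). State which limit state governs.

189 kN (bolt shear governs)

Bolt shear: A_b = π·16²/4 = 201.1 mm²; R_n = 469 × 201.1 × 4 × 1 / 1000 = 377.2 kN → 377.2 / 2 = 189 kN.
Bearing: edge l_c = 31, r_n = 167.4 kN; interior l_c = 32, r_n = 172.8 kN; R_n = 167.4 + 3·172.8 = 685.8 kN → 343 kN.
Block shear: A_gv = 1900, A_nv = 1200, A_nt = 200 mm²; R_n = min(0.6F_uA_nv, 0.6F_yA_gv) + U_bs·F_u·A_nt = 414 kN → 207 kN.
Bolt shear governs: 189 kN.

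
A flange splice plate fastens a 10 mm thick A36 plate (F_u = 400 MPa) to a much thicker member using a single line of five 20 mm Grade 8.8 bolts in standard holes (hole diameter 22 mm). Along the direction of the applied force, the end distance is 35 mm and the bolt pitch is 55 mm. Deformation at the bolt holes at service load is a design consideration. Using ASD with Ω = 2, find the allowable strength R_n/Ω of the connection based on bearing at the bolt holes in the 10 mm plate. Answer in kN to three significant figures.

374 kN

Per bolt r_n = 1.2 l_c t F_u ≤ 2.4 d t F_u; upper limit = 2.4 × 20 × 10 × 400 / 1000 = 192 kN.
Edge bolt: l_c = 35 − 22/2 = 24 mm → 1.2 × 24 × 10 × 400 / 1000 = 115.2 → r_n = 115.2 kN.
Interior bolts: l_c = 55 − 22 = 33 mm → 1.2 × 33 × 10 × 400 / 1000 = 158.4 → r_n = 158.4 kN.
R_n = 1 × 115.2 + 4 × 158.4 = 748.8 kN.
Allowable strength R_n/Ω = 748.8 / 2 = 374 kN.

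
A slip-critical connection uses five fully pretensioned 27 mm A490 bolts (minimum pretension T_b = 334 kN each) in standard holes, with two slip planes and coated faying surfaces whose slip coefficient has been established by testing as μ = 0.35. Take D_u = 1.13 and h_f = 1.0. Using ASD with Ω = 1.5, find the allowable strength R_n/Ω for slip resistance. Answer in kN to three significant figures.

R_n = μ · D_u · h_f · T_b · n_s · n_b = 0.35 × 1.13 × 1.0 × 334 × 2 × 5 = 1321 kN.
Allowable strength R_n/Ω = 1321 / 1.5 = 881 kN.

881 kN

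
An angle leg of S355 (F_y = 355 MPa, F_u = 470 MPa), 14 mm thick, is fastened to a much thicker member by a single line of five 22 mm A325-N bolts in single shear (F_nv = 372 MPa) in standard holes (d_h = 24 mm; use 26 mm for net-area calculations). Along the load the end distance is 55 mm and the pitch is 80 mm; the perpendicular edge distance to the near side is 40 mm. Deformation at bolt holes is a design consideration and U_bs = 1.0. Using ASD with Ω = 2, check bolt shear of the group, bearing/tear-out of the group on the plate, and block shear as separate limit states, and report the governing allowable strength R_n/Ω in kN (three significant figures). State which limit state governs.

Bolt shear: A_b = π·22²/4 = 380.1 mm²; R_n = 372 × 380.1 × 5 × 1 / 1000 = 707 kN → 707 / 2 = 354 kN.
Bearing: edge l_c = 43, r_n = 339.5 kN; interior l_c = 56, r_n = 347.4 kN; R_n = 339.5 + 4·347.4 = 1729 kN → 865 kN.
Block shear: A_gv = 5250, A_nv = 3612, A_nt = 378 mm²; R_n = min(0.6F_uA_nv, 0.6F_yA_gv) + U_bs·F_u·A_nt = 1196 kN → 598 kN.
Bolt shear governs: 354 kN.

354 kN (bolt shear governs)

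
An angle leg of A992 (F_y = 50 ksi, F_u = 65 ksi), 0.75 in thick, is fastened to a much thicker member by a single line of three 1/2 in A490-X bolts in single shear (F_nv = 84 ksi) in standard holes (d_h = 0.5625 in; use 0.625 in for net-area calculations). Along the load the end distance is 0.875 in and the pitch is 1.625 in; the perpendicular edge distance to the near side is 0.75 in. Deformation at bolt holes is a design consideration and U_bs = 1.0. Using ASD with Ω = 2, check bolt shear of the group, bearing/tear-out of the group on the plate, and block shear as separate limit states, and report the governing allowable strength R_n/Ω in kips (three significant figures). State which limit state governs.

24.7 kips (bolt shear governs)

Bolt shear: A_b = π·0.5²/4 = 0.1963 in²; R_n = 84 × 0.1963 × 3 × 1 = 49.48 kips → 49.48 / 2 = 24.7 kips.
Bearing: edge l_c = 0.5938, r_n = 34.73 kips; interior l_c = 1.062, r_n = 58.5 kips; R_n = 34.73 + 2·58.5 = 151.7 kips → 75.9 kips.
Block shear: A_gv = 3.094, A_nv = 1.922, A_nt = 0.3281 in²; R_n = min(0.6F_uA_nv, 0.6F_yA_gv) + U_bs·F_u·A_nt = 96.28 kips → 48.1 kips.
Bolt shear governs: 24.7 kips.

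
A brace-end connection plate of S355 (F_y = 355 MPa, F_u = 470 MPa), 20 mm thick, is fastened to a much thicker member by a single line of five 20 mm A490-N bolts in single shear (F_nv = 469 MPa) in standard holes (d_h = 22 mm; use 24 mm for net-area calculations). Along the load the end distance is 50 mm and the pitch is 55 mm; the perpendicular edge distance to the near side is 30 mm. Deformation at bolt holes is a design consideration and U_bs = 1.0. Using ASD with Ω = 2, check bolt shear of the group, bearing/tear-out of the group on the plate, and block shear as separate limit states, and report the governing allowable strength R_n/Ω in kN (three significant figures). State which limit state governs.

Bolt shear: A_b = π·20²/4 = 314.2 mm²; R_n = 469 × 314.2 × 5 × 1 / 1000 = 736.7 kN → 736.7 / 2 = 368 kN.
Bearing: edge l_c = 39, r_n = 439.9 kN; interior l_c = 33, r_n = 372.2 kN; R_n = 439.9 + 4·372.2 = 1929 kN → 964 kN.
Block shear: A_gv = 5400, A_nv = 3240, A_nt = 360 mm²; R_n = min(0.6F_uA_nv, 0.6F_yA_gv) + U_bs·F_u·A_nt = 1083 kN → 541 kN.
Bolt shear governs: 368 kN.

368 kN (bolt shear governs)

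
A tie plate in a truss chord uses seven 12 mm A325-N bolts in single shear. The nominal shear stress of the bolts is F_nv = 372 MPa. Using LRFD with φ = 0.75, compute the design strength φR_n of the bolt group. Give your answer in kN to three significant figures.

221 kN

A_b = π × 12² / 4 = 113.1 mm².
R_n = F_nv · A_b · n · n_s = 372 × 113.1 × 7 × 1 / 1000 = 294.5 kN.
Design strength φR_n = 0.75 × 294.5 = 221 kN.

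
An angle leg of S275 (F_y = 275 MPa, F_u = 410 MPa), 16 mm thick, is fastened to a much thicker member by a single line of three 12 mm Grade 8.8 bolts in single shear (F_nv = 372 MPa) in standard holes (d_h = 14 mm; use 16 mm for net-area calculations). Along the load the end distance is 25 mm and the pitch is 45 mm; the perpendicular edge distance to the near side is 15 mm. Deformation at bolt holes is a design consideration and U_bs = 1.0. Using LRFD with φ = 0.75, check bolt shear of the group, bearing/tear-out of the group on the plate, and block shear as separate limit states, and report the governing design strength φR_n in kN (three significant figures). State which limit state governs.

94.7 kN (bolt shear governs)

Bolt shear: A_b = π·12²/4 = 113.1 mm²; R_n = 372 × 113.1 × 3 × 1 / 1000 = 126.2 kN → 0.75 × 126.2 = 94.7 kN.
Bearing: edge l_c = 18, r_n = 141.7 kN; interior l_c = 31, r_n = 188.9 kN; R_n = 141.7 + 2·188.9 = 519.6 kN → 390 kN.
Block shear: A_gv = 1840, A_nv = 1200, A_nt = 112 mm²; R_n = min(0.6F_uA_nv, 0.6F_yA_gv) + U_bs·F_u·A_nt = 341.1 kN → 256 kN.
Bolt shear governs: 94.7 kN.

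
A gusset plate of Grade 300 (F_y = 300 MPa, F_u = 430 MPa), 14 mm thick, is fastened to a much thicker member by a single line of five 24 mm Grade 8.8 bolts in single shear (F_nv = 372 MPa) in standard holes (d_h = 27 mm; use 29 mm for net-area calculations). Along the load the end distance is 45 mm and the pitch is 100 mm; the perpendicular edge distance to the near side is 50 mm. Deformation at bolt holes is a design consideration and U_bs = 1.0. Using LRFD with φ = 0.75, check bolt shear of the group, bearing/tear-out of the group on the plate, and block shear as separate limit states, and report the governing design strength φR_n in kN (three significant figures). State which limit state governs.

631 kN (bolt shear governs)

Bolt shear: A_b = π·24²/4 = 452.4 mm²; R_n = 372 × 452.4 × 5 × 1 / 1000 = 841.4 kN → 0.75 × 841.4 = 631 kN.
Bearing: edge l_c = 31.5, r_n = 227.6 kN; interior l_c = 73, r_n = 346.8 kN; R_n = 227.6 + 4·346.8 = 1615 kN → 1210 kN.
Block shear: A_gv = 6230, A_nv = 4403, A_nt = 497 mm²; R_n = min(0.6F_uA_nv, 0.6F_yA_gv) + U_bs·F_u·A_nt = 1335 kN → 1000 kN.
Bolt shear governs: 631 kN.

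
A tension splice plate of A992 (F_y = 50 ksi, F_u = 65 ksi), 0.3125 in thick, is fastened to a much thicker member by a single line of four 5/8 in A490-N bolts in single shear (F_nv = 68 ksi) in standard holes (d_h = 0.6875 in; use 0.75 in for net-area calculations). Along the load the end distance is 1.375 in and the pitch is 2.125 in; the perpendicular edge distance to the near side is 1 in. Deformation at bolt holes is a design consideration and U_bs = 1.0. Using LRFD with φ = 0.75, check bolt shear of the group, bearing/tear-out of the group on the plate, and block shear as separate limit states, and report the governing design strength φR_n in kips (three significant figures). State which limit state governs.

56.4 kips (block shear governs)

Bolt shear: A_b = π·0.625²/4 = 0.3068 in²; R_n = 68 × 0.3068 × 4 × 1 = 83.45 kips → 0.75 × 83.45 = 62.6 kips.
Bearing: edge l_c = 1.031, r_n = 25.14 kips; interior l_c = 1.438, r_n = 30.47 kips; R_n = 25.14 + 3·30.47 = 116.5 kips → 87.4 kips.
Block shear: A_gv = 2.422, A_nv = 1.602, A_nt = 0.1953 in²; R_n = min(0.6F_uA_nv, 0.6F_yA_gv) + U_bs·F_u·A_nt = 75.16 kips → 56.4 kips.
Block shear governs: 56.4 kips.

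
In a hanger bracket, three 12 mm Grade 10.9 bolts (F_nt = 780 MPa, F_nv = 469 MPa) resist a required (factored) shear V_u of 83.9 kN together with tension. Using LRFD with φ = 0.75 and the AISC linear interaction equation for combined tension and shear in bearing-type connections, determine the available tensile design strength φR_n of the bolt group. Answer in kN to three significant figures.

118 kN

A_b = π·12²/4 = 113.1 mm²; f_rv = 83.9 × 1000 / (3 × 113.1) = 247.3 MPa.
F'_nt = 1.3 F_nt − (F_nt / φF_nv) f_rv = 1.3·780 − (780/(0.75·469))·247.3 = 465.7 MPa, capped at F_nt → F'_nt = 465.7 MPa.
R_n = F'_nt · A_b · n = 465.7 × 113.1 × 3 / 1000 = 158 kN.
Design strength φR_n = 0.75 × 158 = 118 kN.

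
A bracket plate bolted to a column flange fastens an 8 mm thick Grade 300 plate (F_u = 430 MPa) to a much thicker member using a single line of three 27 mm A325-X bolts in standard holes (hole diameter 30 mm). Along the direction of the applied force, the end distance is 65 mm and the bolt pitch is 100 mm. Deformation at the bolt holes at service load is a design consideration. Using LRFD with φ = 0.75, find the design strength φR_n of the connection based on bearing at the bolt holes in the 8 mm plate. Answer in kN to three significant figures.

Per bolt r_n = 1.2 l_c t F_u ≤ 2.4 d t F_u; upper limit = 2.4 × 27 × 8 × 430 / 1000 = 222.9 kN.
Edge bolt: l_c = 65 − 30/2 = 50 mm → 1.2 × 50 × 8 × 430 / 1000 = 206.4 → r_n = 206.4 kN.
Interior bolts: l_c = 100 − 30 = 70 mm → 1.2 × 70 × 8 × 430 / 1000 = 289 → r_n = 222.9 kN.
R_n = 1 × 206.4 + 2 × 222.9 = 652.2 kN.
Design strength φR_n = 0.75 × 652.2 = 489 kN.

489 kN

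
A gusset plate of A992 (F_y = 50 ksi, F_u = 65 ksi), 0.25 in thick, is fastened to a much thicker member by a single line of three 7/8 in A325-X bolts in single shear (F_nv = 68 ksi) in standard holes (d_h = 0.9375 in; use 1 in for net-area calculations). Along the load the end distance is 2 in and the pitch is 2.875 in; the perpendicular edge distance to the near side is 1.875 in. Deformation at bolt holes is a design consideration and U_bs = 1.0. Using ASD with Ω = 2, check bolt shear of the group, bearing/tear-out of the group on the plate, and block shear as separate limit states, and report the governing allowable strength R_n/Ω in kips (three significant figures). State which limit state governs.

36.8 kips (block shear governs)

Bolt shear: A_b = π·0.875²/4 = 0.6013 in²; R_n = 68 × 0.6013 × 3 × 1 = 122.7 kips → 122.7 / 2 = 61.3 kips.
Bearing: edge l_c = 1.531, r_n = 29.86 kips; interior l_c = 1.938, r_n = 34.12 kips; R_n = 29.86 + 2·34.12 = 98.11 kips → 49.1 kips.
Block shear: A_gv = 1.938, A_nv = 1.312, A_nt = 0.3438 in²; R_n = min(0.6F_uA_nv, 0.6F_yA_gv) + U_bs·F_u·A_nt = 73.53 kips → 36.8 kips.
Block shear governs: 36.8 kips.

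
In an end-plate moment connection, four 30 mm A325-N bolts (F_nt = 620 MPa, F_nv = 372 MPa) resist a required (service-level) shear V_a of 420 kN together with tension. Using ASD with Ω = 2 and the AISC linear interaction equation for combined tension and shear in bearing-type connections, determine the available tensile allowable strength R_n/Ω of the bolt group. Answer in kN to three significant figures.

A_b = π·30²/4 = 706.9 mm²; f_rv = 420 × 1000 / (4 × 706.9) = 148.5 MPa.
F'_nt = 1.3 F_nt − (Ω F_nt / F_nv) f_rv = 1.3·620 − (2·620/372)·148.5 = 310.9 MPa, capped at F_nt → F'_nt = 310.9 MPa.
R_n = F'_nt · A_b · n = 310.9 × 706.9 × 4 / 1000 = 878.9 kN.
Allowable strength R_n/Ω = 878.9 / 2 = 439 kN.

439 kN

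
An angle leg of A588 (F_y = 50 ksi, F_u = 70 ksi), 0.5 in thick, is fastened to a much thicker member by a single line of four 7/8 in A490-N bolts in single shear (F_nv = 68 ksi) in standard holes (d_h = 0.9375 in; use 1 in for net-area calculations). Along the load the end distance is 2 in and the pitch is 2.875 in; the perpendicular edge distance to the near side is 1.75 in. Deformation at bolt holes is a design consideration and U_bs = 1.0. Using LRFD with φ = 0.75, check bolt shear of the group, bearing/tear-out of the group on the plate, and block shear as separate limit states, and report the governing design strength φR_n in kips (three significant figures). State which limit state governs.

Bolt shear: A_b = π·0.875²/4 = 0.6013 in²; R_n = 68 × 0.6013 × 4 × 1 = 163.6 kips → 0.75 × 163.6 = 123 kips.
Bearing: edge l_c = 1.531, r_n = 64.31 kips; interior l_c = 1.938, r_n = 73.5 kips; R_n = 64.31 + 3·73.5 = 284.8 kips → 214 kips.
Block shear: A_gv = 5.312, A_nv = 3.562, A_nt = 0.625 in²; R_n = min(0.6F_uA_nv, 0.6F_yA_gv) + U_bs·F_u·A_nt = 193.4 kips → 145 kips.
Bolt shear governs: 123 kips.

123 kips (bolt shear governs)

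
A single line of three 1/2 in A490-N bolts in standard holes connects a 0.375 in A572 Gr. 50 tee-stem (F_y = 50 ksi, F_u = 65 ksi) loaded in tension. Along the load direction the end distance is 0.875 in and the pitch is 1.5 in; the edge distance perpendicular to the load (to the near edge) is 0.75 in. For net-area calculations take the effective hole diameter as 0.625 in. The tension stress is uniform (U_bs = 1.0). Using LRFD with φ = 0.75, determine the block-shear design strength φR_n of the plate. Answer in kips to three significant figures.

Shear plane L_v = 0.875 + 2·1.5 = 3.875 in; A_gv = 3.875 × 0.375 = 1.453 in².
A_nv = (3.875 − 2.5·0.625) × 0.375 = 0.8672 in².
A_nt = (0.75 − 0.5·0.625) × 0.375 = 0.1641 in².
0.6 F_u A_nv = 33.82 kips; 0.6 F_y A_gv = 43.59 kips → shear rupture governs the shear term.
R_n = 33.82 + 1.0 × 65 × 0.1641 = 44.48 kips.
Design strength φR_n = 0.75 × 44.48 = 33.4 kips.

33.4 kips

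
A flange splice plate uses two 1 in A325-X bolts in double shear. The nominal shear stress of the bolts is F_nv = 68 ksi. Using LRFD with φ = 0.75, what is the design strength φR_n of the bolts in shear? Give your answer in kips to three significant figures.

160 kips

A_b = π × 1² / 4 = 0.7854 in².
R_n = F_nv · A_b · n · n_s = 68 × 0.7854 × 2 × 2 = 213.6 kips.
Design strength φR_n = 0.75 × 213.6 = 160 kips.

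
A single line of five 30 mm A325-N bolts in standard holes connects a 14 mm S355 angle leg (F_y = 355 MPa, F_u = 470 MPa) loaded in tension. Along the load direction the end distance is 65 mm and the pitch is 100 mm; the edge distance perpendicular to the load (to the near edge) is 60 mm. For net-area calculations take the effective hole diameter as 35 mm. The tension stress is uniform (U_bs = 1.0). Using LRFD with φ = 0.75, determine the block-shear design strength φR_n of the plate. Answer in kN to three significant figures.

Shear plane L_v = 65 + 4·100 = 465 mm; A_gv = 465 × 14 = 6510 mm².
A_nv = (465 − 4.5·35) × 14 = 4305 mm².
A_nt = (60 − 0.5·35) × 14 = 595 mm².
0.6 F_u A_nv = 1214 kN; 0.6 F_y A_gv = 1387 kN → shear rupture governs the shear term.
R_n = 1214 + 1.0 × 470 × 595 / 1000 = 1494 kN.
Design strength φR_n = 0.75 × 1494 = 1120 kN.

1120 kN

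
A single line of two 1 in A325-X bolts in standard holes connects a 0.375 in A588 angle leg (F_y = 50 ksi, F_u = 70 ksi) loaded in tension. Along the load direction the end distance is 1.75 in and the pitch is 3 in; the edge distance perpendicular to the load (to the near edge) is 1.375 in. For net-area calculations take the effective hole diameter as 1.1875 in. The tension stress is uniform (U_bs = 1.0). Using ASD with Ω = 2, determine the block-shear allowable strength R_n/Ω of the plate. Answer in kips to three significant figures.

Shear plane L_v = 1.75 + 1·3 = 4.75 in; A_gv = 4.75 × 0.375 = 1.781 in².
A_nv = (4.75 − 1.5·1.1875) × 0.375 = 1.113 in².
A_nt = (1.375 − 0.5·1.1875) × 0.375 = 0.293 in².
0.6 F_u A_nv = 46.76 kips; 0.6 F_y A_gv = 53.44 kips → shear rupture governs the shear term.
R_n = 46.76 + 1.0 × 70 × 0.293 = 67.27 kips.
Allowable strength R_n/Ω = 67.27 / 2 = 33.6 kips.

33.6 kips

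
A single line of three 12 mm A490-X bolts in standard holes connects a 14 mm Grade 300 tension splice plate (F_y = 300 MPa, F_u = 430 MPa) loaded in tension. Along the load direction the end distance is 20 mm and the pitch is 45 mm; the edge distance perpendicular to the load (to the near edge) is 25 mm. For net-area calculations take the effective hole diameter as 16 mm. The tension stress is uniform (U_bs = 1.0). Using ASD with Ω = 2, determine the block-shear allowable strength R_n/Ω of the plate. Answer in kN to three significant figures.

Shear plane L_v = 20 + 2·45 = 110 mm; A_gv = 110 × 14 = 1540 mm².
A_nv = (110 − 2.5·16) × 14 = 980 mm².
A_nt = (25 − 0.5·16) × 14 = 238 mm².
0.6 F_u A_nv = 252.8 kN; 0.6 F_y A_gv = 277.2 kN → shear rupture governs the shear term.
R_n = 252.8 + 1.0 × 430 × 238 / 1000 = 355.2 kN.
Allowable strength R_n/Ω = 355.2 / 2 = 178 kN.

178 kN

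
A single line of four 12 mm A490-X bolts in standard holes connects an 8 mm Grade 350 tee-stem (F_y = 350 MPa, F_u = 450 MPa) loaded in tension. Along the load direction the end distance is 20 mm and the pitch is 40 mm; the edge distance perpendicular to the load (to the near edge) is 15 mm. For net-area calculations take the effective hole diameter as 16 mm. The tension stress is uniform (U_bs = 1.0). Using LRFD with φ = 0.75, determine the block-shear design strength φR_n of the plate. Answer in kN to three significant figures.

Shear plane L_v = 20 + 3·40 = 140 mm; A_gv = 140 × 8 = 1120 mm².
A_nv = (140 − 3.5·16) × 8 = 672 mm².
A_nt = (15 − 0.5·16) × 8 = 56 mm².
0.6 F_u A_nv = 181.4 kN; 0.6 F_y A_gv = 235.2 kN → shear rupture governs the shear term.
R_n = 181.4 + 1.0 × 450 × 56 / 1000 = 206.6 kN.
Design strength φR_n = 0.75 × 206.6 = 155 kN.

155 kN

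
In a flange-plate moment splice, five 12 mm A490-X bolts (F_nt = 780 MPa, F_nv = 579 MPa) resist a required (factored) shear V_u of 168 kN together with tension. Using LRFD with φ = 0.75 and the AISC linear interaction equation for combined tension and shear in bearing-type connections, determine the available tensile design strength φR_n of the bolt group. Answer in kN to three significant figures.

204 kN

A_b = π·12²/4 = 113.1 mm²; f_rv = 168 × 1000 / (5 × 113.1) = 297.1 MPa.
F'_nt = 1.3 F_nt − (F_nt / φF_nv) f_rv = 1.3·780 − (780/(0.75·579))·297.1 = 480.4 MPa, capped at F_nt → F'_nt = 480.4 MPa.
R_n = F'_nt · A_b · n = 480.4 × 113.1 × 5 / 1000 = 271.6 kN.
Design strength φR_n = 0.75 × 271.6 = 204 kN.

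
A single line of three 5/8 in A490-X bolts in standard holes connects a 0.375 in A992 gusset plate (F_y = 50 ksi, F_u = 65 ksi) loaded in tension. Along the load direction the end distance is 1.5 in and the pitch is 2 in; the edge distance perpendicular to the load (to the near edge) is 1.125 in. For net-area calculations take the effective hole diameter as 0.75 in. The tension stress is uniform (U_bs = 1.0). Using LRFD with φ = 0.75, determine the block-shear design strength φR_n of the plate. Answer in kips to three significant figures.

53.5 kips

Shear plane L_v = 1.5 + 2·2 = 5.5 in; A_gv = 5.5 × 0.375 = 2.062 in².
A_nv = (5.5 − 2.5·0.75) × 0.375 = 1.359 in².
A_nt = (1.125 − 0.5·0.75) × 0.375 = 0.2812 in².
0.6 F_u A_nv = 53.02 kips; 0.6 F_y A_gv = 61.88 kips → shear rupture governs the shear term.
R_n = 53.02 + 1.0 × 65 × 0.2812 = 71.3 kips.
Design strength φR_n = 0.75 × 71.3 = 53.5 kips.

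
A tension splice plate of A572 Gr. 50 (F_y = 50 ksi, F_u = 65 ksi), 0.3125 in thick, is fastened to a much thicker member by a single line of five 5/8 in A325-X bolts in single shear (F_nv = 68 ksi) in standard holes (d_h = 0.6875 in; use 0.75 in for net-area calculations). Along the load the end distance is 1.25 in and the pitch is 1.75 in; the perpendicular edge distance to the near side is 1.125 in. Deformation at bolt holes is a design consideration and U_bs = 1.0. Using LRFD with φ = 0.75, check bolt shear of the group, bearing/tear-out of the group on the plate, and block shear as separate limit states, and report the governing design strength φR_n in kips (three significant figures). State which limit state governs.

56 kips (block shear governs)

Bolt shear: A_b = π·0.625²/4 = 0.3068 in²; R_n = 68 × 0.3068 × 5 × 1 = 104.3 kips → 0.75 × 104.3 = 78.2 kips.
Bearing: edge l_c = 0.9062, r_n = 22.09 kips; interior l_c = 1.062, r_n = 25.9 kips; R_n = 22.09 + 4·25.9 = 125.7 kips → 94.3 kips.
Block shear: A_gv = 2.578, A_nv = 1.523, A_nt = 0.2344 in²; R_n = min(0.6F_uA_nv, 0.6F_yA_gv) + U_bs·F_u·A_nt = 74.65 kips → 56 kips.
Block shear governs: 56 kips.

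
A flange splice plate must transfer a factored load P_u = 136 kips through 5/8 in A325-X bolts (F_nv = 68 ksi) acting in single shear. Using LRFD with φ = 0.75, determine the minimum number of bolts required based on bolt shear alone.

9 bolts

A_b = π·0.625²/4 = 0.3068 in².
Per-bolt design strength φR_n = 0.75 × 68 × 0.3068 × 1 = 15.65 kips.
n ≥ 136 / 15.65 = 8.692 → use 9 bolts.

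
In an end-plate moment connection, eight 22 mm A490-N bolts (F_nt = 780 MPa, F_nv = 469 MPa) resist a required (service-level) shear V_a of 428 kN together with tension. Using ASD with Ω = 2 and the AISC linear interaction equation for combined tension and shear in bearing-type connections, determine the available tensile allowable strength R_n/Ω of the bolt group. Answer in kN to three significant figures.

A_b = π·22²/4 = 380.1 mm²; f_rv = 428 × 1000 / (8 × 380.1) = 140.7 MPa.
F'_nt = 1.3 F_nt − (Ω F_nt / F_nv) f_rv = 1.3·780 − (2·780/469)·140.7 = 545.9 MPa, capped at F_nt → F'_nt = 545.9 MPa.
R_n = F'_nt · A_b · n = 545.9 × 380.1 × 8 / 1000 = 1660 kN.
Allowable strength R_n/Ω = 1660 / 2 = 830 kN.

830 kN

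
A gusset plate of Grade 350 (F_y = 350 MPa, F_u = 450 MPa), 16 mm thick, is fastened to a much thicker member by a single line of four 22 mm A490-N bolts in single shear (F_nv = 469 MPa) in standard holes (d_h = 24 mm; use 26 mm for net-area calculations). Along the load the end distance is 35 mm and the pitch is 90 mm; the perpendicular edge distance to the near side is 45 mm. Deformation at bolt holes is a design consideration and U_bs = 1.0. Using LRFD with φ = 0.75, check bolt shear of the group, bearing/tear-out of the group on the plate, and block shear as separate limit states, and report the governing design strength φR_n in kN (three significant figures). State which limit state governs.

Bolt shear: A_b = π·22²/4 = 380.1 mm²; R_n = 469 × 380.1 × 4 × 1 / 1000 = 713.1 kN → 0.75 × 713.1 = 535 kN.
Bearing: edge l_c = 23, r_n = 198.7 kN; interior l_c = 66, r_n = 380.2 kN; R_n = 198.7 + 3·380.2 = 1339 kN → 1000 kN.
Block shear: A_gv = 4880, A_nv = 3424, A_nt = 512 mm²; R_n = min(0.6F_uA_nv, 0.6F_yA_gv) + U_bs·F_u·A_nt = 1155 kN → 866 kN.
Bolt shear governs: 535 kN.

535 kN (bolt shear governs)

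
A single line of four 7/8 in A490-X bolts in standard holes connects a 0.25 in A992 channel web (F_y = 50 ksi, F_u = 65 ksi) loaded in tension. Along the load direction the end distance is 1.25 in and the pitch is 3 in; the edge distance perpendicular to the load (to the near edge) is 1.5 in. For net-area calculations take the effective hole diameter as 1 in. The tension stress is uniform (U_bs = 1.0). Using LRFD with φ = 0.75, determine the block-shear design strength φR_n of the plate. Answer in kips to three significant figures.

61.5 kips

Shear plane L_v = 1.25 + 3·3 = 10.25 in; A_gv = 10.25 × 0.25 = 2.562 in².
A_nv = (10.25 − 3.5·1) × 0.25 = 1.688 in².
A_nt = (1.5 − 0.5·1) × 0.25 = 0.25 in².
0.6 F_u A_nv = 65.81 kips; 0.6 F_y A_gv = 76.88 kips → shear rupture governs the shear term.
R_n = 65.81 + 1.0 × 65 × 0.25 = 82.06 kips.
Design strength φR_n = 0.75 × 82.06 = 61.5 kips.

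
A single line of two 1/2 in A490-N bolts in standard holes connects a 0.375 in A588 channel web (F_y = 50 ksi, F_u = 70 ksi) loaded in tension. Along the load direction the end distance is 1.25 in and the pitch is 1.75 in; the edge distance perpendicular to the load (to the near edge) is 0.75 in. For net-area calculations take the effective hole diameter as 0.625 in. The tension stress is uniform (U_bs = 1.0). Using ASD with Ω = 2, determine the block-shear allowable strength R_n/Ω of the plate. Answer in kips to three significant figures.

22 kips

Shear plane L_v = 1.25 + 1·1.75 = 3 in; A_gv = 3 × 0.375 = 1.125 in².
A_nv = (3 − 1.5·0.625) × 0.375 = 0.7734 in².
A_nt = (0.75 − 0.5·0.625) × 0.375 = 0.1641 in².
0.6 F_u A_nv = 32.48 kips; 0.6 F_y A_gv = 33.75 kips → shear rupture governs the shear term.
R_n = 32.48 + 1.0 × 70 × 0.1641 = 43.97 kips.
Allowable strength R_n/Ω = 43.97 / 2 = 22 kips.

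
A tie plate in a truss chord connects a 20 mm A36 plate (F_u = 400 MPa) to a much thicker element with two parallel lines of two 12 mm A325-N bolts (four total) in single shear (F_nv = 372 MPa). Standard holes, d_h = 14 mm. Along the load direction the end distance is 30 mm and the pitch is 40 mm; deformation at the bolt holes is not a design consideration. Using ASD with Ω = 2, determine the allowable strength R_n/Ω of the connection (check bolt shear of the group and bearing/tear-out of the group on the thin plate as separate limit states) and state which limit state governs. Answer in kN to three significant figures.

Bolt shear: A_b = π·12²/4 = 113.1 mm²; R_n = 372 × 113.1 × 4 × 1 / 1000 = 168.3 kN → 168.3 / 2 = 84.1 kN.
Bearing (1.5 l_c t F_u ≤ 3.0 d t F_u): upper limit = 3.0·12·20·400 / 1000 = 288 kN.
  Edge l_c = 30 − 14/2 = 23 → r_n = 276 kN; interior l_c = 40 − 14 = 26 → r_n = 288 kN.
  R_n,bearing = 2·276 + 2·288 = 1128 kN → 1128 / 2 = 564 kN.
Bolt shear governs: 84.1 kN.

84.1 kN (bolt shear governs)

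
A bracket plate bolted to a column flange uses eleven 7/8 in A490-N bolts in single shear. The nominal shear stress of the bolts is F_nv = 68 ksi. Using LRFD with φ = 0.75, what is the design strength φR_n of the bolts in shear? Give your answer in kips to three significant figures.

337 kips

A_b = π × 0.875² / 4 = 0.6013 in².
R_n = F_nv · A_b · n · n_s = 68 × 0.6013 × 11 × 1 = 449.8 kips.
Design strength φR_n = 0.75 × 449.8 = 337 kips.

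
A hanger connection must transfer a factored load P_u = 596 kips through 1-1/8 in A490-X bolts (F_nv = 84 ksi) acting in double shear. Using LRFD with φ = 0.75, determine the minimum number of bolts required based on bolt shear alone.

A_b = π·1.125²/4 = 0.994 in².
Per-bolt design strength φR_n = 0.75 × 84 × 0.994 × 2 = 125.2 kips.
n ≥ 596 / 125.2 = 4.759 → use 5 bolts.

5 bolts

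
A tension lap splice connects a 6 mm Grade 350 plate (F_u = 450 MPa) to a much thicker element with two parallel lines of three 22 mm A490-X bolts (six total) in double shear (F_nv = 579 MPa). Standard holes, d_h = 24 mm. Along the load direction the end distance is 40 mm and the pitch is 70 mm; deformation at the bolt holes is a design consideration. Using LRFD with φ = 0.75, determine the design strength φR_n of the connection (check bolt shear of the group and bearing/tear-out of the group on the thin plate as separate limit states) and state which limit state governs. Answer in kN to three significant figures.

Bolt shear: A_b = π·22²/4 = 380.1 mm²; R_n = 579 × 380.1 × 6 × 2 / 1000 = 2641 kN → 0.75 × 2641 = 1980 kN.
Bearing (1.2 l_c t F_u ≤ 2.4 d t F_u): upper limit = 2.4·22·6·450 / 1000 = 142.6 kN.
  Edge l_c = 40 − 24/2 = 28 → r_n = 90.72 kN; interior l_c = 70 − 24 = 46 → r_n = 142.6 kN.
  R_n,bearing = 2·90.72 + 4·142.6 = 751.7 kN → 0.75 × 751.7 = 564 kN.
Bearing governs: 564 kN.

564 kN (bearing governs)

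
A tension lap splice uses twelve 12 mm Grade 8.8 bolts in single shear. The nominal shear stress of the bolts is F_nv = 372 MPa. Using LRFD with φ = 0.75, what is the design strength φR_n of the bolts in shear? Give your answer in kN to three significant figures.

A_b = π × 12² / 4 = 113.1 mm².
R_n = F_nv · A_b · n · n_s = 372 × 113.1 × 12 × 1 / 1000 = 504.9 kN.
Design strength φR_n = 0.75 × 504.9 = 379 kN.

379 kN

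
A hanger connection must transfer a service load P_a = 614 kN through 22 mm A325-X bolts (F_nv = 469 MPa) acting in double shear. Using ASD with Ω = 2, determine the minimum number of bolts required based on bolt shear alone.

4 bolts

A_b = π·22²/4 = 380.1 mm².
Per-bolt allowable strength R_n/Ω = 469 × 380.1 × 2 / 1000 / 2 = 178.3 kN.
n ≥ 614 / 178.3 = 3.444 → use 4 bolts.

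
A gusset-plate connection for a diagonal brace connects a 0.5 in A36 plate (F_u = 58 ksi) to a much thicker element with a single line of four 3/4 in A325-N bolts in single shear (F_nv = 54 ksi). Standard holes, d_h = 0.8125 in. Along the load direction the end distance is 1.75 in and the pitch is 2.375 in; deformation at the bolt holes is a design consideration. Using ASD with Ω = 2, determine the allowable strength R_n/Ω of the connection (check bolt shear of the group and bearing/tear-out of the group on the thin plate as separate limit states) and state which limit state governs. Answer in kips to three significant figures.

Bolt shear: A_b = π·0.75²/4 = 0.4418 in²; R_n = 54 × 0.4418 × 4 × 1 = 95.43 kips → 95.43 / 2 = 47.7 kips.
Bearing (1.2 l_c t F_u ≤ 2.4 d t F_u): upper limit = 2.4·0.75·0.5·58 = 52.2 kips.
  Edge l_c = 1.75 − 0.8125/2 = 1.344 → r_n = 46.76 kips; interior l_c = 2.375 − 0.8125 = 1.562 → r_n = 52.2 kips.
  R_n,bearing = 1·46.76 + 3·52.2 = 203.4 kips → 203.4 / 2 = 102 kips.
Bolt shear governs: 47.7 kips.

47.7 kips (bolt shear governs)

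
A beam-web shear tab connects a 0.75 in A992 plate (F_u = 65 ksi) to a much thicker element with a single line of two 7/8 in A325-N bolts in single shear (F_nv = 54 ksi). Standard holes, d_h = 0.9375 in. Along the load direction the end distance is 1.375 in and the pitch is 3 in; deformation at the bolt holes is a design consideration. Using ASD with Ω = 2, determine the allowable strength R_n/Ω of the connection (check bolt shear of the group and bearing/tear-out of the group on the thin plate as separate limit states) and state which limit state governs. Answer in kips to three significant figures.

Bolt shear: A_b = π·0.875²/4 = 0.6013 in²; R_n = 54 × 0.6013 × 2 × 1 = 64.94 kips → 64.94 / 2 = 32.5 kips.
Bearing (1.2 l_c t F_u ≤ 2.4 d t F_u): upper limit = 2.4·0.875·0.75·65 = 102.4 kips.
  Edge l_c = 1.375 − 0.9375/2 = 0.9062 → r_n = 53.02 kips; interior l_c = 3 − 0.9375 = 2.062 → r_n = 102.4 kips.
  R_n,bearing = 1·53.02 + 1·102.4 = 155.4 kips → 155.4 / 2 = 77.7 kips.
Bolt shear governs: 32.5 kips.

32.5 kips (bolt shear governs)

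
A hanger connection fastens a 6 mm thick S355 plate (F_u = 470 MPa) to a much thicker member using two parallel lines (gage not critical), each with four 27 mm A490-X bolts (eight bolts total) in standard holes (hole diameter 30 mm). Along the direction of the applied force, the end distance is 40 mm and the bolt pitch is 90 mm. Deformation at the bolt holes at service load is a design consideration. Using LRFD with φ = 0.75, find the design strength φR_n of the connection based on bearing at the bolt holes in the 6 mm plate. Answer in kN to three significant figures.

949 kN

Per bolt r_n = 1.2 l_c t F_u ≤ 2.4 d t F_u; upper limit = 2.4 × 27 × 6 × 470 / 1000 = 182.7 kN.
Edge bolt: l_c = 40 − 30/2 = 25 mm → 1.2 × 25 × 6 × 470 / 1000 = 84.6 → r_n = 84.6 kN.
Interior bolts: l_c = 90 − 30 = 60 mm → 1.2 × 60 × 6 × 470 / 1000 = 203 → r_n = 182.7 kN.
R_n = 2 × 84.6 + 6 × 182.7 = 1266 kN.
Design strength φR_n = 0.75 × 1266 = 949 kN.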